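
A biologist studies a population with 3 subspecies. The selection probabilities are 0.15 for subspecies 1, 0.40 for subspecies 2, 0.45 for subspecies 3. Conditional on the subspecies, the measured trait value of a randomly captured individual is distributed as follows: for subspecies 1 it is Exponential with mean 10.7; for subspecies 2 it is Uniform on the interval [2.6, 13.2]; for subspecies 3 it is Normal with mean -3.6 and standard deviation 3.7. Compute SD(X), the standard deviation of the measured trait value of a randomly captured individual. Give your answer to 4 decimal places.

Per component, 1: μ=10.7, E[X²]=228.98; 2: μ=7.9, E[X²]=71.7733; 3: μ=-3.6, E[X²]=26.65.
E[X] = 0.15·10.7 + 0.4·7.9 + 0.45·-3.6 = 3.145.
E[X²] = 0.15·228.98 + 0.4·71.7733 + 0.45·26.65 = 75.0488.
Var(X) = E[X²] − (E[X])² = 75.0488 − 9.89102 = 65.1578.
SD(X) = √65.1578 = 8.07204.

8.0720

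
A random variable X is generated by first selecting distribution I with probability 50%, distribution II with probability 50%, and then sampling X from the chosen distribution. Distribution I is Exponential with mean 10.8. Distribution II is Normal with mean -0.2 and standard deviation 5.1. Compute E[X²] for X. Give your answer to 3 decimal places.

For each component E[X²] = Var + (mean)², giving I: 233.28; II: 26.05.
Overall E[X²] = 0.5·233.28 + 0.5·26.05 = 129.665.

129.665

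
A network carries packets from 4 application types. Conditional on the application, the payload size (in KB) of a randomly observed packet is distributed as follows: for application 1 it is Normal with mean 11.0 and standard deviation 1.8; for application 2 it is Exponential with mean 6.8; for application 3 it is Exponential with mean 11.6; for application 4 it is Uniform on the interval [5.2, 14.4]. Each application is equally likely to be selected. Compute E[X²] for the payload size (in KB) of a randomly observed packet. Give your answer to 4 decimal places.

147.2333

For each component E[X²] = Var + (mean)², giving 1: 124.24; 2: 92.48; 3: 269.12; 4: 103.093.
Overall E[X²] = 0.25·124.24 + 0.25·92.48 + 0.25·269.12 + 0.25·103.093 = 147.233.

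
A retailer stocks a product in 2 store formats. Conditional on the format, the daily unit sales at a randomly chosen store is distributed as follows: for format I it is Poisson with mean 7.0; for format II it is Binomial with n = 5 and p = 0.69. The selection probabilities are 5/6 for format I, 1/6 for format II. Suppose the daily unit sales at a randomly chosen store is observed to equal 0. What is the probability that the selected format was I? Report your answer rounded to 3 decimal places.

Likelihoods P(X=0 | ·): I: 0.000911882; II: 0.00286292.
Posterior ∝ prior × likelihood. Numerator for I: 0.833333·0.000911882 = 0.000759902.
Normalizing constant: 0.833333·0.000911882 + 0.166667·0.00286292 = 0.00123705.
P(I | observation) = 0.000759902 / 0.00123705 = 0.614283.

0.614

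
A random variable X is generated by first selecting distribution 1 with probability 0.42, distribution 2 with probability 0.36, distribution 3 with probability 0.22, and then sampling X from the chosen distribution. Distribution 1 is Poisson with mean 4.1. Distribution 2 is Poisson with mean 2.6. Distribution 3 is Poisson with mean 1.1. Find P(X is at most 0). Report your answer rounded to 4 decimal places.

Conditional on each component, P(X ≤ 0): 1: 0.0165727; 2: 0.0742736; 3: 0.332871.
By total probability, P(X ≤ 0) = 0.42·0.0165727 + 0.36·0.0742736 + 0.22·0.332871 = 0.106931.

0.1069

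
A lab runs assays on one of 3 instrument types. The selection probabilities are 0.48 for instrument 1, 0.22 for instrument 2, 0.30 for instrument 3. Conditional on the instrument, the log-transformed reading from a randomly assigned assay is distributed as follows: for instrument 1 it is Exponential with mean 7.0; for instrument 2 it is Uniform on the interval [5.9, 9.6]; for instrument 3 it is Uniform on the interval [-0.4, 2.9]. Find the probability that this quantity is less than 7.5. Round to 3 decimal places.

Conditional on each instrument, P(X < 7.5): 1: 0.657481; 2: 0.432432; 3: 1.
By total probability, P(X < 7.5) = 0.48·0.657481 + 0.22·0.432432 + 0.3·1 = 0.710726.

0.711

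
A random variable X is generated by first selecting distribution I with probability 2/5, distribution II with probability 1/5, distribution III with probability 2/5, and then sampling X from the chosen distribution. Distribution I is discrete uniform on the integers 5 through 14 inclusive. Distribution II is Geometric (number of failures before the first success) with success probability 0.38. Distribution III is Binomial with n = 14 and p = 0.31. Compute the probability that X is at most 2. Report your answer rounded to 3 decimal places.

0.209

Conditional on each component, P(X ≤ 2): I: 0; II: 0.761672; III: 0.142269.
By total probability, P(X ≤ 2) = 0.4·0 + 0.2·0.761672 + 0.4·0.142269 = 0.209242.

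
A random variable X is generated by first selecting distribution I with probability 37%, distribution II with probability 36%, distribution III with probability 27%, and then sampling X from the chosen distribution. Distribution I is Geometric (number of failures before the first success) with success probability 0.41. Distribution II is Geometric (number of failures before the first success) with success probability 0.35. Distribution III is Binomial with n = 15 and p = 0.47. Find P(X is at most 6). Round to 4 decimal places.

0.8086

Conditional on each component, P(X ≤ 6): I: 0.975113; II: 0.950978; III: 0.390502.
By total probability, P(X ≤ 6) = 0.37·0.975113 + 0.36·0.950978 + 0.27·0.390502 = 0.808579.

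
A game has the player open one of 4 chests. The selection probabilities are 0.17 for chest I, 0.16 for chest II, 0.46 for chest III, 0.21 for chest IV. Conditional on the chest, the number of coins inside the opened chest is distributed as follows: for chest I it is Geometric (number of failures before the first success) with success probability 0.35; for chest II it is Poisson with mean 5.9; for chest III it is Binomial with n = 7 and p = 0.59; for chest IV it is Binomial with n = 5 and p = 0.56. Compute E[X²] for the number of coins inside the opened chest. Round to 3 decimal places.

For each component E[X²] = Var + (mean)², giving I: 8.7551; II: 40.71; III: 18.7502; IV: 9.072.
Overall E[X²] = 0.17·8.7551 + 0.16·40.71 + 0.46·18.7502 + 0.21·9.072 = 18.5322.

18.532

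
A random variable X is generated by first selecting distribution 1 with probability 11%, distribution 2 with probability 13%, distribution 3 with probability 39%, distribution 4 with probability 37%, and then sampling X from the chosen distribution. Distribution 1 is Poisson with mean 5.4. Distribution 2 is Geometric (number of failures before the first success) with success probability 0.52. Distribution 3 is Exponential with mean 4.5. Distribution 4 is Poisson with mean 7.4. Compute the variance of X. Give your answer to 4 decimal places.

15.8245

Per component, 1: μ=5.4, E[X²]=34.56; 2: μ=0.923077, E[X²]=2.62722; 3: μ=4.5, E[X²]=40.5; 4: μ=7.4, E[X²]=62.16.
E[X] = 0.11·5.4 + 0.13·0.923077 + 0.39·4.5 + 0.37·7.4 = 5.207.
E[X²] = 0.11·34.56 + 0.13·2.62722 + 0.39·40.5 + 0.37·62.16 = 42.9373.
Var(X) = E[X²] − (E[X])² = 42.9373 − 27.1128 = 15.8245.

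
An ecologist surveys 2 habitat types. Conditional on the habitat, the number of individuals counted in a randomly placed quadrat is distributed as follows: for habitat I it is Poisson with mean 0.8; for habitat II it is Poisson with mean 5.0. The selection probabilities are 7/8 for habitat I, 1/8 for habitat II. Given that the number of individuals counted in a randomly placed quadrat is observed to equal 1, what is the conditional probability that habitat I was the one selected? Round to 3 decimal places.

Likelihoods P(X=1 | ·): I: 0.359463; II: 0.0336897.
Posterior ∝ prior × likelihood. Numerator for I: 0.875·0.359463 = 0.31453.
Normalizing constant: 0.875·0.359463 + 0.125·0.0336897 = 0.318741.
P(I | observation) = 0.31453 / 0.318741 = 0.986788.

0.987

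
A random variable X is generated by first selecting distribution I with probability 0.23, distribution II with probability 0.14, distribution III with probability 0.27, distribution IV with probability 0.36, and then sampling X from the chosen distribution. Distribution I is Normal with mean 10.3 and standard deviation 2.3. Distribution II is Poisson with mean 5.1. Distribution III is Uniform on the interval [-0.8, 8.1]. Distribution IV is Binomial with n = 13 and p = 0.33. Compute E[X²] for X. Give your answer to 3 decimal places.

For each component E[X²] = Var + (mean)², giving I: 111.38; II: 31.11; III: 19.9233; IV: 21.2784.
Overall E[X²] = 0.23·111.38 + 0.14·31.11 + 0.27·19.9233 + 0.36·21.2784 = 43.0123.

43.012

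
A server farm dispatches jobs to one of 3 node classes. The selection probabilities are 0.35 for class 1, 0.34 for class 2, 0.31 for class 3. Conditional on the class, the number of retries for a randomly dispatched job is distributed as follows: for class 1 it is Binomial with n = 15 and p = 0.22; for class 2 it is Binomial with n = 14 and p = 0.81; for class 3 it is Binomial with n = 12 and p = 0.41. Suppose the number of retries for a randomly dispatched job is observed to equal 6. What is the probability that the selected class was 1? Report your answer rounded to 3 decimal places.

Likelihoods P(X=6 | ·): 1: 0.0606445; 2: 0.00144044; 3: 0.185134.
Posterior ∝ prior × likelihood. Numerator for 1: 0.35·0.0606445 = 0.0212256.
Normalizing constant: 0.35·0.0606445 + 0.34·0.00144044 + 0.31·0.185134 = 0.079107.
P(1 | observation) = 0.0212256 / 0.079107 = 0.268315.

0.268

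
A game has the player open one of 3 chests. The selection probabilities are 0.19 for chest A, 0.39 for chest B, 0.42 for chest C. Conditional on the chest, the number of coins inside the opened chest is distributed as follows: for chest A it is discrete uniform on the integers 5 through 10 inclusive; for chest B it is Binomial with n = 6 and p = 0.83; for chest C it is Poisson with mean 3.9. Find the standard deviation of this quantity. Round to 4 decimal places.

Per component, A: μ=7.5, E[X²]=59.1667; B: μ=4.98, E[X²]=25.647; C: μ=3.9, E[X²]=19.11.
E[X] = 0.19·7.5 + 0.39·4.98 + 0.42·3.9 = 5.0052.
E[X²] = 0.19·59.1667 + 0.39·25.647 + 0.42·19.11 = 29.2702.
Var(X) = E[X²] − (E[X])² = 29.2702 − 25.052 = 4.21817.
SD(X) = √4.21817 = 2.05382.

2.0538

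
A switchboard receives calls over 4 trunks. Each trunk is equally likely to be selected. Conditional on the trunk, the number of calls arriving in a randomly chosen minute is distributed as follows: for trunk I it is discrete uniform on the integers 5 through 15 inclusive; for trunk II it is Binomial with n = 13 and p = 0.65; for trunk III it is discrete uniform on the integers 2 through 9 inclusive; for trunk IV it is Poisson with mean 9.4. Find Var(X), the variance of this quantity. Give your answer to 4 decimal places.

Per component, I: μ=10, E[X²]=110; II: μ=8.45, E[X²]=74.36; III: μ=5.5, E[X²]=35.5; IV: μ=9.4, E[X²]=97.76.
E[X] = 0.25·10 + 0.25·8.45 + 0.25·5.5 + 0.25·9.4 = 8.3375.
E[X²] = 0.25·110 + 0.25·74.36 + 0.25·35.5 + 0.25·97.76 = 79.405.
Var(X) = E[X²] − (E[X])² = 79.405 − 69.5139 = 9.89109.

9.8911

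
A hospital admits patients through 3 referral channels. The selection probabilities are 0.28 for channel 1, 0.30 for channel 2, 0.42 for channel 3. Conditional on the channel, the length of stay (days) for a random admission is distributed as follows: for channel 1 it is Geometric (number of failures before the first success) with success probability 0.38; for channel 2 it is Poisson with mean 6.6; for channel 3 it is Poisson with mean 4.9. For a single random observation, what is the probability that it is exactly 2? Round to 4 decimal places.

Conditional on each channel, P(X = 2): 1: 0.146072; 2: 0.0296288; 3: 0.0893962.
By total probability, P(X = 2) = 0.28·0.146072 + 0.3·0.0296288 + 0.42·0.0893962 = 0.0873352.

0.0873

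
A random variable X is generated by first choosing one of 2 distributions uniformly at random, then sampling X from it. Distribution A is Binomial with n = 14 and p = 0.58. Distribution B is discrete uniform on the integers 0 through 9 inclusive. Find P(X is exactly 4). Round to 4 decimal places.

0.0597

Conditional on each component, P(X = 4): A: 0.0193481; B: 0.1.
By total probability, P(X = 4) = 0.5·0.0193481 + 0.5·0.1 = 0.0596741.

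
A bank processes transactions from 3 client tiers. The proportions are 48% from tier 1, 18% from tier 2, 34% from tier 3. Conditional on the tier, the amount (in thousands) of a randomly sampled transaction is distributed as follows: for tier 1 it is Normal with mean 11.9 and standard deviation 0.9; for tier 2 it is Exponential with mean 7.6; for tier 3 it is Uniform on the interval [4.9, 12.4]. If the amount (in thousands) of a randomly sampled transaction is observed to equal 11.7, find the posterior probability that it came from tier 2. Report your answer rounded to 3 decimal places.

0.020

Likelihoods f(11.7 | ·): 1: 0.432458; 2: 0.0282229; 3: 0.133333.
Posterior ∝ prior × likelihood. Numerator for 2: 0.18·0.0282229 = 0.00508012.
Normalizing constant: 0.48·0.432458 + 0.18·0.0282229 + 0.34·0.133333 = 0.257993.
P(2 | observation) = 0.00508012 / 0.257993 = 0.0196909.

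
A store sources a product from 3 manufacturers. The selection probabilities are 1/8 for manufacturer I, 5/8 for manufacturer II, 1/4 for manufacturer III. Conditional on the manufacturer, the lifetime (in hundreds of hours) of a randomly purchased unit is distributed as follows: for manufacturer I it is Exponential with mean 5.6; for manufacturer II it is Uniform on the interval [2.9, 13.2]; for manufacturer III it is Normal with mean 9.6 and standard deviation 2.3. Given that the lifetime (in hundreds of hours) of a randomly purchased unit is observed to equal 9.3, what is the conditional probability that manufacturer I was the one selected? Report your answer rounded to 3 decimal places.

0.039

Likelihoods f(9.3 | ·): I: 0.0339291; II: 0.0970874; III: 0.171984.
Posterior ∝ prior × likelihood. Numerator for I: 0.125·0.0339291 = 0.00424114.
Normalizing constant: 0.125·0.0339291 + 0.625·0.0970874 + 0.25·0.171984 = 0.107917.
P(I | observation) = 0.00424114 / 0.107917 = 0.0393001.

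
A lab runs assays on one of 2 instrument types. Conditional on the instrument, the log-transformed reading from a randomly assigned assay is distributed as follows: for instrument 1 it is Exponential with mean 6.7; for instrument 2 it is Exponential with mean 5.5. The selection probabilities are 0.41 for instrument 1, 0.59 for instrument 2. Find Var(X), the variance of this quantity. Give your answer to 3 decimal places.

36.601

Per component, 1: μ=6.7, E[X²]=89.78; 2: μ=5.5, E[X²]=60.5.
E[X] = 0.41·6.7 + 0.59·5.5 = 5.992.
E[X²] = 0.41·89.78 + 0.59·60.5 = 72.5048.
Var(X) = E[X²] − (E[X])² = 72.5048 − 35.9041 = 36.6007.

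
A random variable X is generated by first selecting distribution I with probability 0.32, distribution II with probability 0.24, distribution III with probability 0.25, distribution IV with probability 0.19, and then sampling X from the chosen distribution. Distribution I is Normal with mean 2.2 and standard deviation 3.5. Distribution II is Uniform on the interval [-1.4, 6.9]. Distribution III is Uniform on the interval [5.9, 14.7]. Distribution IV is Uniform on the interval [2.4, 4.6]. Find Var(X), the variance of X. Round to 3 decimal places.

18.005

Per component, I: μ=2.2, E[X²]=17.09; II: μ=2.75, E[X²]=13.3033; III: μ=10.3, E[X²]=112.543; IV: μ=3.5, E[X²]=12.6533.
E[X] = 0.32·2.2 + 0.24·2.75 + 0.25·10.3 + 0.19·3.5 = 4.604.
E[X²] = 0.32·17.09 + 0.24·13.3033 + 0.25·112.543 + 0.19·12.6533 = 39.2016.
Var(X) = E[X²] − (E[X])² = 39.2016 − 21.1968 = 18.0048.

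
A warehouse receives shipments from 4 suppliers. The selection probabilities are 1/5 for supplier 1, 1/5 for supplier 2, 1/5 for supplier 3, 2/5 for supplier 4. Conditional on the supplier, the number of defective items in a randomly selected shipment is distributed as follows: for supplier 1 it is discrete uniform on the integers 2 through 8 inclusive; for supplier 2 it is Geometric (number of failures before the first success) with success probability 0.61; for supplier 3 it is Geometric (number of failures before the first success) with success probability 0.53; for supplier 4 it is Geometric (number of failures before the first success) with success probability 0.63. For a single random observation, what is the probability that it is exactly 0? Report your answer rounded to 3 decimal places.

Conditional on each supplier, P(X = 0): 1: 0; 2: 0.61; 3: 0.53; 4: 0.63.
By total probability, P(X = 0) = 0.2·0 + 0.2·0.61 + 0.2·0.53 + 0.4·0.63 = 0.48.

0.480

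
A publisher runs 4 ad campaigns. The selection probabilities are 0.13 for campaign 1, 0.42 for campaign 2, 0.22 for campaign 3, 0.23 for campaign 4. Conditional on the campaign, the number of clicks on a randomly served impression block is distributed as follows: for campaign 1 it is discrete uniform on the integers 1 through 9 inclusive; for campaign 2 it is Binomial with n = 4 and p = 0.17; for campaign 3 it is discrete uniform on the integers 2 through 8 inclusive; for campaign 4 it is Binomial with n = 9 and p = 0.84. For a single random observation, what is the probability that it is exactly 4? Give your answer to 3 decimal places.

0.048

Conditional on each campaign, P(X = 4): 1: 0.111111; 2: 0.00083521; 3: 0.142857; 4: 0.00657791.
By total probability, P(X = 4) = 0.13·0.111111 + 0.42·0.00083521 + 0.22·0.142857 + 0.23·0.00657791 = 0.0477367.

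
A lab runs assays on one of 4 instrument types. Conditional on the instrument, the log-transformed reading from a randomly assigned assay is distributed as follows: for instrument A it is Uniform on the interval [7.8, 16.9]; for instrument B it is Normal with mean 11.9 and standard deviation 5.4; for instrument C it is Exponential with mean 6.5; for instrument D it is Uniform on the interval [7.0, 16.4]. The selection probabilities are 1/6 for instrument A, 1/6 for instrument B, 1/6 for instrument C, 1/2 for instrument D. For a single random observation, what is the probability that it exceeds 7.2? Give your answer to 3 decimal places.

0.846

Conditional on each instrument, P(X > 7.2): A: 1; B: 0.807951; C: 0.33032; D: 0.978723.
By total probability, P(X > 7.2) = 0.166667·1 + 0.166667·0.807951 + 0.166667·0.33032 + 0.5·0.978723 = 0.84574.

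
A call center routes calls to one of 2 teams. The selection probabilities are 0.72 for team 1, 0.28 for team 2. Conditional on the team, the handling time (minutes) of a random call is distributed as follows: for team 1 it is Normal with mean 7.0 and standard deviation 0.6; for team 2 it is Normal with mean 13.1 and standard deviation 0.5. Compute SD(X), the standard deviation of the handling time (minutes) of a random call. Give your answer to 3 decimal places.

Per component, 1: μ=7, E[X²]=49.36; 2: μ=13.1, E[X²]=171.86.
E[X] = 0.72·7 + 0.28·13.1 = 8.708.
E[X²] = 0.72·49.36 + 0.28·171.86 = 83.66.
Var(X) = E[X²] − (E[X])² = 83.66 − 75.8293 = 7.83074.
SD(X) = √7.83074 = 2.79835.

2.798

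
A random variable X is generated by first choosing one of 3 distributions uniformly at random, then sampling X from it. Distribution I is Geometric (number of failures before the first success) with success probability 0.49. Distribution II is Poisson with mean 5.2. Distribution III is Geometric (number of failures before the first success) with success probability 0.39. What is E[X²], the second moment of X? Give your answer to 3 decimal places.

For each component E[X²] = Var + (mean)², giving I: 3.20741; II: 32.24; III: 6.45694.
Overall E[X²] = 0.333333·3.20741 + 0.333333·32.24 + 0.333333·6.45694 = 13.9681.

13.968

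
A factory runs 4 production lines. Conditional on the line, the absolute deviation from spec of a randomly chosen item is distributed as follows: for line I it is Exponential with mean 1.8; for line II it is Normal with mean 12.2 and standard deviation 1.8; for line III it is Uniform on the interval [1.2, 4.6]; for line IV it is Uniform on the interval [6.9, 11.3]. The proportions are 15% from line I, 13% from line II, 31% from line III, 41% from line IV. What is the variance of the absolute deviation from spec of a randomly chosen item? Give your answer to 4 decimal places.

Per component, I: μ=1.8, E[X²]=6.48; II: μ=12.2, E[X²]=152.08; III: μ=2.9, E[X²]=9.37333; IV: μ=9.1, E[X²]=84.4233.
E[X] = 0.15·1.8 + 0.13·12.2 + 0.31·2.9 + 0.41·9.1 = 6.486.
E[X²] = 0.15·6.48 + 0.13·152.08 + 0.31·9.37333 + 0.41·84.4233 = 58.2617.
Var(X) = E[X²] − (E[X])² = 58.2617 − 42.0682 = 16.1935.

16.1935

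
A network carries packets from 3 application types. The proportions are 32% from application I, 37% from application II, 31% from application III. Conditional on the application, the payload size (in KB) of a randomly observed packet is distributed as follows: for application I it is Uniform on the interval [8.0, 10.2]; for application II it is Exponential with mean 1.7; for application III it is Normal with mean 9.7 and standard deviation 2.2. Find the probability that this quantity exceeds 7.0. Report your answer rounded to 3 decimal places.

Conditional on each application, P(X > 7.0): I: 1; II: 0.0162828; III: 0.89014.
By total probability, P(X > 7.0) = 0.32·1 + 0.37·0.0162828 + 0.31·0.89014 = 0.601968.

0.602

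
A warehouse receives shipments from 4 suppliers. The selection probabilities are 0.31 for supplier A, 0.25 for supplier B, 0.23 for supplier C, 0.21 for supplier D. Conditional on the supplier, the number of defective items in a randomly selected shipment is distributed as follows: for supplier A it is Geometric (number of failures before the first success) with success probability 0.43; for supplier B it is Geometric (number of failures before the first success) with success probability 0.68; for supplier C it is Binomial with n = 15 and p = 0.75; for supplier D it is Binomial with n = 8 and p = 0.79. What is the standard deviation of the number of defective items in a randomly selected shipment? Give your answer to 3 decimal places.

4.518

Per component, A: μ=1.32558, E[X²]=4.83991; B: μ=0.470588, E[X²]=0.913495; C: μ=11.25, E[X²]=129.375; D: μ=6.32, E[X²]=41.2696.
E[X] = 0.31·1.32558 + 0.25·0.470588 + 0.23·11.25 + 0.21·6.32 = 4.44328.
E[X²] = 0.31·4.83991 + 0.25·0.913495 + 0.23·129.375 + 0.21·41.2696 = 40.1516.
Var(X) = E[X²] − (E[X])² = 40.1516 − 19.7427 = 20.4089.
SD(X) = √20.4089 = 4.51762.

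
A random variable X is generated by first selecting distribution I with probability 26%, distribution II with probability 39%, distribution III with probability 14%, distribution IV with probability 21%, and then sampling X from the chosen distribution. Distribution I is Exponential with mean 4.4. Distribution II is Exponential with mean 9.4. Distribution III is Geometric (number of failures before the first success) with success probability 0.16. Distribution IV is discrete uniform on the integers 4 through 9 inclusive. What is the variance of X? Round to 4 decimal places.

49.1774

Per component, I: μ=4.4, E[X²]=38.72; II: μ=9.4, E[X²]=176.72; III: μ=5.25, E[X²]=60.375; IV: μ=6.5, E[X²]=45.1667.
E[X] = 0.26·4.4 + 0.39·9.4 + 0.14·5.25 + 0.21·6.5 = 6.91.
E[X²] = 0.26·38.72 + 0.39·176.72 + 0.14·60.375 + 0.21·45.1667 = 96.9255.
Var(X) = E[X²] − (E[X])² = 96.9255 − 47.7481 = 49.1774.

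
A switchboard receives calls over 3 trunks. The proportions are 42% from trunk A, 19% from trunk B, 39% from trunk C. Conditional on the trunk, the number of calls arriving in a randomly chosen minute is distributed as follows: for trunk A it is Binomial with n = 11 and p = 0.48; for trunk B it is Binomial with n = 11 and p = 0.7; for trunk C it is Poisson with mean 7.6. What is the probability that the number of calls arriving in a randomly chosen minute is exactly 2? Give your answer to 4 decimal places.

Conditional on each trunk, P(X = 2): A: 0.035227; B: 0.000530457; C: 0.014453.
By total probability, P(X = 2) = 0.42·0.035227 + 0.19·0.000530457 + 0.39·0.014453 = 0.0205328.

0.0205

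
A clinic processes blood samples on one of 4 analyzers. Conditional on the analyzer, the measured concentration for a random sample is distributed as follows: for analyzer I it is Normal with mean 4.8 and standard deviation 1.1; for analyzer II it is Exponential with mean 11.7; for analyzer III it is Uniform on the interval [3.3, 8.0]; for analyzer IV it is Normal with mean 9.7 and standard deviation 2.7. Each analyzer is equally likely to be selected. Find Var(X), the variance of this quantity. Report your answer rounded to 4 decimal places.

44.8919

Per component, I: μ=4.8, E[X²]=24.25; II: μ=11.7, E[X²]=273.78; III: μ=5.65, E[X²]=33.7633; IV: μ=9.7, E[X²]=101.38.
E[X] = 0.25·4.8 + 0.25·11.7 + 0.25·5.65 + 0.25·9.7 = 7.9625.
E[X²] = 0.25·24.25 + 0.25·273.78 + 0.25·33.7633 + 0.25·101.38 = 108.293.
Var(X) = E[X²] − (E[X])² = 108.293 − 63.4014 = 44.8919.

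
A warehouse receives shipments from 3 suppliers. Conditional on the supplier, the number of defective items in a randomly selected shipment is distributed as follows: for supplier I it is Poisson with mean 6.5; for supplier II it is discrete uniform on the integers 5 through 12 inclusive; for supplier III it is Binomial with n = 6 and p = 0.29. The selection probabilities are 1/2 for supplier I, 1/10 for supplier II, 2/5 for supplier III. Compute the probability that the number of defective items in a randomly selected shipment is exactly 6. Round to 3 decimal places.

Conditional on each supplier, P(X = 6): I: 0.157483; II: 0.125; III: 0.000594823.
By total probability, P(X = 6) = 0.5·0.157483 + 0.1·0.125 + 0.4·0.000594823 = 0.0914794.

0.091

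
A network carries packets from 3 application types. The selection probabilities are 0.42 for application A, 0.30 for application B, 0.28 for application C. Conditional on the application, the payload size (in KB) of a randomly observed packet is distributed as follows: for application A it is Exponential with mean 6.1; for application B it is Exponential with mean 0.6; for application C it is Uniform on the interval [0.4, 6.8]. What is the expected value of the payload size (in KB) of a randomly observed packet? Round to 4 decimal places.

Component means — A: 6.1; B: 0.6; C: 3.6.
E[X] = 0.42·6.1 + 0.3·0.6 + 0.28·3.6 = 3.75.

3.7500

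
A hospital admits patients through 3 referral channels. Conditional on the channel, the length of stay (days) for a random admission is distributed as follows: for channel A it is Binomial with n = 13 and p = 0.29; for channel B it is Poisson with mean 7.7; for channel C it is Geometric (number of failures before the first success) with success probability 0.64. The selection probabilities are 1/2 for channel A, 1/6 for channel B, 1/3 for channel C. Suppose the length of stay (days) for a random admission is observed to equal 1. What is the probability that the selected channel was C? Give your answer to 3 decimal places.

0.709

Likelihoods P(X=1 | ·): A: 0.0618645; B: 0.00348677; C: 0.2304.
Posterior ∝ prior × likelihood. Numerator for C: 0.333333·0.2304 = 0.0768.
Normalizing constant: 0.5·0.0618645 + 0.166667·0.00348677 + 0.333333·0.2304 = 0.108313.
P(C | observation) = 0.0768 / 0.108313 = 0.709054.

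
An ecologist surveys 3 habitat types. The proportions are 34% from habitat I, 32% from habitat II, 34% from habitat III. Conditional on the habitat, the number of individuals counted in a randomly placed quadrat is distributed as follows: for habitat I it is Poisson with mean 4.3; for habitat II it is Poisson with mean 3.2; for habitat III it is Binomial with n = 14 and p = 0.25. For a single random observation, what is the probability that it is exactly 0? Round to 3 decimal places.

0.024

Conditional on each habitat, P(X = 0): I: 0.0135686; II: 0.0407622; III: 0.0178179.
By total probability, P(X = 0) = 0.34·0.0135686 + 0.32·0.0407622 + 0.34·0.0178179 = 0.0237153.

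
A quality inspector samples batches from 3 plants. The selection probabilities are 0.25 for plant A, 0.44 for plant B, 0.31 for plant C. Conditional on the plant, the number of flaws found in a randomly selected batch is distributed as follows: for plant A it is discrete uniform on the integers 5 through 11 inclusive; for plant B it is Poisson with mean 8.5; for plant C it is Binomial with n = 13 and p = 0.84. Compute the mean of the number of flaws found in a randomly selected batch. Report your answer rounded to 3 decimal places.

Component means — A: 8; B: 8.5; C: 10.92.
E[X] = 0.25·8 + 0.44·8.5 + 0.31·10.92 = 9.1252.

9.125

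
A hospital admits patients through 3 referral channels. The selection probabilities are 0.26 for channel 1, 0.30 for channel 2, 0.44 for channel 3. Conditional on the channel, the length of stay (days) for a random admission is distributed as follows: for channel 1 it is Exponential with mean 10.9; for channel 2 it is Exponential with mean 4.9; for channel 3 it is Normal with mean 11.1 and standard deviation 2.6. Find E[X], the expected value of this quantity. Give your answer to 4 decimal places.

Component means — 1: 10.9; 2: 4.9; 3: 11.1.
E[X] = 0.26·10.9 + 0.3·4.9 + 0.44·11.1 = 9.188.

9.1880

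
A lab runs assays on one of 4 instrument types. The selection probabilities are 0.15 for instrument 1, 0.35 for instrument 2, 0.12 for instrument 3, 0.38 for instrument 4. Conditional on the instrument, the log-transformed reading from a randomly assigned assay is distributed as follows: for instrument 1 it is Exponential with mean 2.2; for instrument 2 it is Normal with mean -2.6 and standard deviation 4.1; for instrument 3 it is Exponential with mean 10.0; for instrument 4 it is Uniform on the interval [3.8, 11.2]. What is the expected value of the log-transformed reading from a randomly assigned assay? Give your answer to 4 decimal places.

Component means — 1: 2.2; 2: -2.6; 3: 10; 4: 7.5.
E[X] = 0.15·2.2 + 0.35·-2.6 + 0.12·10 + 0.38·7.5 = 3.47.

3.4700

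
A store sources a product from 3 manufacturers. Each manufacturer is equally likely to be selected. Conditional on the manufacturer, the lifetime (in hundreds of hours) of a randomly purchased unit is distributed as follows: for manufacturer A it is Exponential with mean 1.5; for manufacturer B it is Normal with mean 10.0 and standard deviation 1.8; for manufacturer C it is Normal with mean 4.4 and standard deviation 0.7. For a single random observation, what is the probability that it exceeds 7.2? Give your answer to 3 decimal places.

Conditional on each manufacturer, P(X > 7.2): A: 0.00822975; B: 0.940093; C: 3.16712e-05.
By total probability, P(X > 7.2) = 0.333333·0.00822975 + 0.333333·0.940093 + 0.333333·3.16712e-05 = 0.316118.

0.316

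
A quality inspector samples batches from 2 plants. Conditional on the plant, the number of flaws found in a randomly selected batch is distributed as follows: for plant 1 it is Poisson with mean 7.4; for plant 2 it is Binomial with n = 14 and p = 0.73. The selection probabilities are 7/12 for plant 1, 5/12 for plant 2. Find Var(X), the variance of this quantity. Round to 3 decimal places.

Per component, 1: μ=7.4, E[X²]=62.16; 2: μ=10.22, E[X²]=107.208.
E[X] = 0.583333·7.4 + 0.416667·10.22 = 8.575.
E[X²] = 0.583333·62.16 + 0.416667·107.208 = 80.9299.
Var(X) = E[X²] − (E[X])² = 80.9299 − 73.5306 = 7.39929.

7.399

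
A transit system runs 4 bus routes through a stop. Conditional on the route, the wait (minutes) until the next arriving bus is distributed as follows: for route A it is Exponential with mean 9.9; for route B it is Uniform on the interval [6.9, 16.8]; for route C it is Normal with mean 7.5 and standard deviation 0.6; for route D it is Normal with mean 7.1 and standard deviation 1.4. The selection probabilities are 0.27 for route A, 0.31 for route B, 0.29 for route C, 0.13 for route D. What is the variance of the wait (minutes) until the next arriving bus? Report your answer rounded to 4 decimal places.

Per component, A: μ=9.9, E[X²]=196.02; B: μ=11.85, E[X²]=148.59; C: μ=7.5, E[X²]=56.61; D: μ=7.1, E[X²]=52.37.
E[X] = 0.27·9.9 + 0.31·11.85 + 0.29·7.5 + 0.13·7.1 = 9.4445.
E[X²] = 0.27·196.02 + 0.31·148.59 + 0.29·56.61 + 0.13·52.37 = 122.213.
Var(X) = E[X²] − (E[X])² = 122.213 − 89.1986 = 33.0147.

33.0147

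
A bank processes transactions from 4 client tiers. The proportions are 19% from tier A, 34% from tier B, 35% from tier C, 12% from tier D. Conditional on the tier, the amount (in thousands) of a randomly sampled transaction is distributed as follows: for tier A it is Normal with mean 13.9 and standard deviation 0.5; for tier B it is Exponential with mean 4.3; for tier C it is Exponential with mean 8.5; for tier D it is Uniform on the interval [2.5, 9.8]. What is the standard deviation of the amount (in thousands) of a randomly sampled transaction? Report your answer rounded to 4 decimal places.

6.6248

Per component, A: μ=13.9, E[X²]=193.46; B: μ=4.3, E[X²]=36.98; C: μ=8.5, E[X²]=144.5; D: μ=6.15, E[X²]=42.2633.
E[X] = 0.19·13.9 + 0.34·4.3 + 0.35·8.5 + 0.12·6.15 = 7.816.
E[X²] = 0.19·193.46 + 0.34·36.98 + 0.35·144.5 + 0.12·42.2633 = 104.977.
Var(X) = E[X²] − (E[X])² = 104.977 − 61.0899 = 43.8873.
SD(X) = √43.8873 = 6.62475.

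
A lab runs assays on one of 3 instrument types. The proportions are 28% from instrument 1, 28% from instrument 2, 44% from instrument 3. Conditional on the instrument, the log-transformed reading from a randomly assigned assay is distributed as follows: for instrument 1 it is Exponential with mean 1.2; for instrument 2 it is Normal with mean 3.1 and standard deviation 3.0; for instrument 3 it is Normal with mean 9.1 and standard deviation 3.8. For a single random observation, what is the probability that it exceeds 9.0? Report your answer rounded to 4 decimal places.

0.2317

Conditional on each instrument, P(X > 9.0): 1: 0.000553084; 2: 0.0246108; 3: 0.510497.
By total probability, P(X > 9.0) = 0.28·0.000553084 + 0.28·0.0246108 + 0.44·0.510497 = 0.231665.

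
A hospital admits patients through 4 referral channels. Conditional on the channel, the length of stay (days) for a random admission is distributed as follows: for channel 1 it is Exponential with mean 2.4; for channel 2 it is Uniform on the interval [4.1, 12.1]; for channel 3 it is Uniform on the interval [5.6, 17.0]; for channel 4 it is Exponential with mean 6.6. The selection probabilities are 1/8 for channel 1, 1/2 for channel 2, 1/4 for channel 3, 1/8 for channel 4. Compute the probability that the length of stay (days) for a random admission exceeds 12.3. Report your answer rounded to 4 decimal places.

0.1232

Conditional on each channel, P(X > 12.3): 1: 0.00594622; 2: 0; 3: 0.412281; 4: 0.155108.
By total probability, P(X > 12.3) = 0.125·0.00594622 + 0.5·0 + 0.25·0.412281 + 0.125·0.155108 = 0.123202.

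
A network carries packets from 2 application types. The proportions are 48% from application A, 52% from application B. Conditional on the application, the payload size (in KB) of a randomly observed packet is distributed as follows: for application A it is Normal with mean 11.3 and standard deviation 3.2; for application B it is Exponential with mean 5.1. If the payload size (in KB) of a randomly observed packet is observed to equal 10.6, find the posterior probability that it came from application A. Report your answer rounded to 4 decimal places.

Likelihoods f(10.6 | ·): A: 0.121722; B: 0.0245346.
Posterior ∝ prior × likelihood. Numerator for A: 0.48·0.121722 = 0.0584266.
Normalizing constant: 0.48·0.121722 + 0.52·0.0245346 = 0.0711846.
P(A | observation) = 0.0584266 / 0.0711846 = 0.820776.

0.8208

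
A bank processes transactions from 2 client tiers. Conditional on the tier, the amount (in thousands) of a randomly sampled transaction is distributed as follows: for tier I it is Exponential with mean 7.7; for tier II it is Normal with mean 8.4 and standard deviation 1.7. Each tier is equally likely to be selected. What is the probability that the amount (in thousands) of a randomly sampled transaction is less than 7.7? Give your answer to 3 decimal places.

0.486

Conditional on each tier, P(X < 7.7): I: 0.632121; II: 0.340256.
By total probability, P(X < 7.7) = 0.5·0.632121 + 0.5·0.340256 = 0.486188.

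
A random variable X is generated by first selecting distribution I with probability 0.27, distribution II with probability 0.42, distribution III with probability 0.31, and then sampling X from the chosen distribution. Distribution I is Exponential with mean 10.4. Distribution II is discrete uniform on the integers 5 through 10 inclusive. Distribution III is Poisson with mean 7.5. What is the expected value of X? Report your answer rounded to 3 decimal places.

Component means — I: 10.4; II: 7.5; III: 7.5.
E[X] = 0.27·10.4 + 0.42·7.5 + 0.31·7.5 = 8.283.

8.283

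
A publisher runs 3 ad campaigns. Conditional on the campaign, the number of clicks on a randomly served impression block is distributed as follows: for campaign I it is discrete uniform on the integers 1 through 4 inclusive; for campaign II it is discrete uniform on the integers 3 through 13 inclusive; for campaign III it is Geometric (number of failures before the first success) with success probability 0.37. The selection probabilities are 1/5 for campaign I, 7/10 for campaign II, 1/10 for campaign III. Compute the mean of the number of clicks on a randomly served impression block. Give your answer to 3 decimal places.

6.270

Component means — I: 2.5; II: 8; III: 1.7027.
E[X] = 0.2·2.5 + 0.7·8 + 0.1·1.7027 = 6.27027.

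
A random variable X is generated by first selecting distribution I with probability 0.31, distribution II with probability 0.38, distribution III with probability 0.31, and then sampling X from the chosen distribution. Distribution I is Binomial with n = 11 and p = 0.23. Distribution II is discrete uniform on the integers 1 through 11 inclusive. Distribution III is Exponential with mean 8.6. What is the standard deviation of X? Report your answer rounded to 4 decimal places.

5.7521

Per component, I: μ=2.53, E[X²]=8.349; II: μ=6, E[X²]=46; III: μ=8.6, E[X²]=147.92.
E[X] = 0.31·2.53 + 0.38·6 + 0.31·8.6 = 5.7303.
E[X²] = 0.31·8.349 + 0.38·46 + 0.31·147.92 = 65.9234.
Var(X) = E[X²] − (E[X])² = 65.9234 − 32.8363 = 33.0871.
SD(X) = √33.0871 = 5.75213.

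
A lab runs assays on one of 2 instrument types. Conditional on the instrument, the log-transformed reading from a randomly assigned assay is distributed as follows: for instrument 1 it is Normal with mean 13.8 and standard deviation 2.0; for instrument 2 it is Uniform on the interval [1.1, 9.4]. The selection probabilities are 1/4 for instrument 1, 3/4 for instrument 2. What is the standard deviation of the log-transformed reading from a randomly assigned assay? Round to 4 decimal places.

Per component, 1: μ=13.8, E[X²]=194.44; 2: μ=5.25, E[X²]=33.3033.
E[X] = 0.25·13.8 + 0.75·5.25 = 7.3875.
E[X²] = 0.25·194.44 + 0.75·33.3033 = 73.5875.
Var(X) = E[X²] − (E[X])² = 73.5875 − 54.5752 = 19.0123.
SD(X) = √19.0123 = 4.36031.

4.3603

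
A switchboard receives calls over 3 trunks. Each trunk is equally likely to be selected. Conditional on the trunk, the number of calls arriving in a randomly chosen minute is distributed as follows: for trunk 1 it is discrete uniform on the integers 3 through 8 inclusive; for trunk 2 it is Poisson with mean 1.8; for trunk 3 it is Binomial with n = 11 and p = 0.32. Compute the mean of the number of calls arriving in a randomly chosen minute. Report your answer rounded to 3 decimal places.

3.607

Component means — 1: 5.5; 2: 1.8; 3: 3.52.
E[X] = 0.333333·5.5 + 0.333333·1.8 + 0.333333·3.52 = 3.60667.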